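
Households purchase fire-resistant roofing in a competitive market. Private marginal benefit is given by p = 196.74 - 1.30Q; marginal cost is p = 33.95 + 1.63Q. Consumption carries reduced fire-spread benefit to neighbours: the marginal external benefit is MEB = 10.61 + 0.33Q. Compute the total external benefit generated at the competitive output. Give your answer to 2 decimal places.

Market equilibrium (private): 33.95 + 1.63Q = 196.74 - 1.30Q → Q_m = 55.5597.
Total external benefit = ∫₀^{Q_m} (10.61 + 0.33Q) dQ = 10.61×55.5597 + ½×0.33×55.5597² = 1098.8237.

1098.82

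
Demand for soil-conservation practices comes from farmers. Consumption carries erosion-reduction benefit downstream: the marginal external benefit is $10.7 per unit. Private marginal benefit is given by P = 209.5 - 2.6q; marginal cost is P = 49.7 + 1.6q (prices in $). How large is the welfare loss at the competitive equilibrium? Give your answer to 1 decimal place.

Market equilibrium (private): 49.7 + 1.6q = 209.5 - 2.6q → q_m = 38.0476.
Social marginal benefit = demand + MEB = 220.2 - 2.6q.
Set SMB = MC: 220.2 - 2.6q = 49.7 + 1.6q → q* = 40.5952.
The welfare-loss triangle has base |q_m − q*| and height MEB(q_m) (the vertical gap between SMB and MC is zero at q* and MEB at q_m).
DWL = ½ × 2.5476 × 10.7000 = 13.6297.

DWL = $13.6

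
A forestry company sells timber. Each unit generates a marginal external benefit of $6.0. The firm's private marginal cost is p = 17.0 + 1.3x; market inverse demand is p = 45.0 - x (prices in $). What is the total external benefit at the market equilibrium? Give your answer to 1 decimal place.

Market equilibrium (private): 17.0 + 1.3x = 45.0 - x → x_m = 12.1739.
Total external benefit = MEB × x_m = 6.0 × 12.1739 = 73.0434.

$73.0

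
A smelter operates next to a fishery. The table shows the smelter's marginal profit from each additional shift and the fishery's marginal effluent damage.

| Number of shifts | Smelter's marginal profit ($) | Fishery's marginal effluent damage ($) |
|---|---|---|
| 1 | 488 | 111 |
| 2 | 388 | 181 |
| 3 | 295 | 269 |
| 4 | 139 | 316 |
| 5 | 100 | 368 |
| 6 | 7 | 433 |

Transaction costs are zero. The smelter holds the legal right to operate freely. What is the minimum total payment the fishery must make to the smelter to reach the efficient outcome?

Left alone the smelter would choose level 6 (marginal profit stays positive).
Efficient level: k* = 3 (marginal profit ≥ marginal effluent damage through 3).
The fishery must at least cover the smelter's forgone profit from cutting 6→3: 139 + 100 + 7 = 246.

$246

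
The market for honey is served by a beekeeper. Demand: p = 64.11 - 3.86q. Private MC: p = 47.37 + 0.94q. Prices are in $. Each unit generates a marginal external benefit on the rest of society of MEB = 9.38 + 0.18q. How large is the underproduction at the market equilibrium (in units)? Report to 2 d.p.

Market equilibrium (private): 47.37 + 0.94q = 64.11 - 3.86q → q_m = 3.4875.
Social marginal cost = private MC − MEB = 37.99 + 0.76q.
Set SMC = demand: 37.99 + 0.76q = 64.11 - 3.86q → q* = 5.6537.
Gap = |3.4875 − 5.6537| = 2.1662.

2.17 units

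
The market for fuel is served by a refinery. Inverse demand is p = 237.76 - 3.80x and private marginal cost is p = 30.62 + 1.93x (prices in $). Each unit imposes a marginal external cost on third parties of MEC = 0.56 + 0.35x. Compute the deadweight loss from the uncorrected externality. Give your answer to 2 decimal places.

DWL = $14.36

Market equilibrium (private): 30.62 + 1.93x = 237.76 - 3.80x → x_m = 36.1501.
Social marginal cost = private MC + MEC = 31.18 + 2.28x.
Set SMC = demand: 31.18 + 2.28x = 237.76 - 3.80x → x* = 33.9770.
The loss is the area between SMC and demand from x* to x_m; with linear curves that's a triangle of height MEC(x_m).
DWL = ½ × 2.1731 × 13.2125 = 14.3560.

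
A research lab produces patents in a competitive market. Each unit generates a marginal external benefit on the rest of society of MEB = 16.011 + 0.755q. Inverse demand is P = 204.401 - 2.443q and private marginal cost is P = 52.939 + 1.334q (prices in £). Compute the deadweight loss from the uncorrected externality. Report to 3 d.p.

DWL = £354.487

Market equilibrium (private): 52.939 + 1.334q = 204.401 - 2.443q → q_m = 40.1011.
Social marginal cost = private MC − MEB = 36.928 + 0.579q.
Set SMC = demand: 36.928 + 0.579q = 204.401 - 2.443q → q* = 55.4179.
The loss is the area between SMC and demand from q* to q_m; with linear curves that's a triangle of height MEB(q_m).
DWL = ½ × 15.3168 × 46.2874 = 354.4874.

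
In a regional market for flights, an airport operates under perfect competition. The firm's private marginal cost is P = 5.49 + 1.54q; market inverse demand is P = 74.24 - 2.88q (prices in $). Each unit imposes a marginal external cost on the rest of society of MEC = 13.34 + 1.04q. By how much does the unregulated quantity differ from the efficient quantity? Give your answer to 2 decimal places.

5.41 units

Market equilibrium (private): 5.49 + 1.54q = 74.24 - 2.88q → q_m = 15.5543.
Social marginal cost = private MC + MEC = 18.83 + 2.58q.
Set SMC = demand: 18.83 + 2.58q = 74.24 - 2.88q → q* = 10.1484.
Gap = |15.5543 − 10.1484| = 5.4059.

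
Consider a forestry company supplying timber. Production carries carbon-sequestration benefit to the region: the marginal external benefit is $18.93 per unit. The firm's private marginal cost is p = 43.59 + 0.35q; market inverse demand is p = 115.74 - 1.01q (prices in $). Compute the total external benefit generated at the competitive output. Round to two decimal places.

$1004.26

Market equilibrium (private): 43.59 + 0.35q = 115.74 - 1.01q → q_m = 53.0515.
Total external benefit = MEB × q_m = 18.93 × 53.0515 = 1004.2649.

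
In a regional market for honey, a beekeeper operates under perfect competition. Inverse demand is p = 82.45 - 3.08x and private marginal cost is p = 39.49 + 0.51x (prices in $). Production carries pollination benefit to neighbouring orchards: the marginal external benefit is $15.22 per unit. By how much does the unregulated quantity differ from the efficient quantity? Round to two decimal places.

4.24 units

Market equilibrium (private): 39.49 + 0.51x = 82.45 - 3.08x → x_m = 11.9666.
Social marginal cost = private MC − MEB = 24.27 + 0.51x.
Set SMC = demand: 24.27 + 0.51x = 82.45 - 3.08x → x* = 16.2061.
Gap = |11.9666 − 16.2061| = 4.2395.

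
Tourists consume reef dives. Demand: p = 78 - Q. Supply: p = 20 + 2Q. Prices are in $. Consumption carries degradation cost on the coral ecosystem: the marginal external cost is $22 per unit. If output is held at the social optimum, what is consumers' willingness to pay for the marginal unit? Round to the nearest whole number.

Social marginal benefit = demand − MEC = 56 - Q.
Set SMB = MC: 56 - Q = 20 + 2Q → Q* = 12.0000.
Consumer price on the demand curve at Q*: 78 − 1×12.0000 = 66.0000.

P = $66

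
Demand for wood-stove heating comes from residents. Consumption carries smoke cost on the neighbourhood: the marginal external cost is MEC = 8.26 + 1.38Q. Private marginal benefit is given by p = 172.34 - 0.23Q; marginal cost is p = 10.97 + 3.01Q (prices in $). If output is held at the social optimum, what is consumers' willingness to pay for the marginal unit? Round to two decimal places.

P = $164.72

Social marginal benefit = demand − MEC = 164.08 - 1.61Q.
Set SMB = MC: 164.08 - 1.61Q = 10.97 + 3.01Q → Q* = 33.1407.
Consumer price on the demand curve at Q*: 172.34 − 0.23×33.1407 = 164.7176.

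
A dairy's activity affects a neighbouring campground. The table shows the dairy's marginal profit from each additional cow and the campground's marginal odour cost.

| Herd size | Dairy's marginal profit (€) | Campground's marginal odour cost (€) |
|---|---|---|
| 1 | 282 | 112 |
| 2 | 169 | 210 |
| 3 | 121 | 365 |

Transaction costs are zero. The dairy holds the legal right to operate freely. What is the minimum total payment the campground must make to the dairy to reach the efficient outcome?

€290

Left alone the dairy would choose level 3 (marginal profit stays positive).
Efficient level: k* = 1 (marginal profit ≥ marginal odour cost through 1).
The campground must at least cover the dairy's forgone profit from cutting 3→1: 169 + 121 = 290.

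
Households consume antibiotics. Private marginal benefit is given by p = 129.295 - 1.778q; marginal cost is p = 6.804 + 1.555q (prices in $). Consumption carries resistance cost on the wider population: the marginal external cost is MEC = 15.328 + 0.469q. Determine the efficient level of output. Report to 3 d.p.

q* = 28.186

Social marginal benefit = demand − MEC = 113.967 - 2.247q.
Set SMB = MC: 113.967 - 2.247q = 6.804 + 1.555q → q* = 28.1860.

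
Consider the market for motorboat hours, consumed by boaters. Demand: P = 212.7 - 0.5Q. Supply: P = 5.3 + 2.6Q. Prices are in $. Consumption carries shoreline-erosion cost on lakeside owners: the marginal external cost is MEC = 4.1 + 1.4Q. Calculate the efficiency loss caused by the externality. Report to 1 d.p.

Market equilibrium (private): 5.3 + 2.6Q = 212.7 - 0.5Q → Q_m = 66.9032.
Social marginal benefit = demand − MEC = 208.6 - 1.9Q.
Set SMB = MC: 208.6 - 1.9Q = 5.3 + 2.6Q → Q* = 45.1778.
The welfare-loss triangle has base |Q_m − Q*| and height MEC(Q_m) (the vertical gap between SMB and MC is zero at Q* and MEC at Q_m).
DWL = ½ × 21.7254 × 97.7645 = 1061.9864.

DWL = $1062.0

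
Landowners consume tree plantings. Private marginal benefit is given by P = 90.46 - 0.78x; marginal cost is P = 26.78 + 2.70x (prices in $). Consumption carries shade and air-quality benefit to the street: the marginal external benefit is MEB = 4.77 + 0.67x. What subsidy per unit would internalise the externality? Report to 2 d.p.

Social marginal benefit = demand + MEB = 95.23 - 0.11x.
Set SMB = MC: 95.23 - 0.11x = 26.78 + 2.70x → x* = 24.3594.
The Pigouvian subsidy equals MEB at x*: 4.77 + 0.67×24.3594 = 21.0908.

subsidy = $21.09 per unit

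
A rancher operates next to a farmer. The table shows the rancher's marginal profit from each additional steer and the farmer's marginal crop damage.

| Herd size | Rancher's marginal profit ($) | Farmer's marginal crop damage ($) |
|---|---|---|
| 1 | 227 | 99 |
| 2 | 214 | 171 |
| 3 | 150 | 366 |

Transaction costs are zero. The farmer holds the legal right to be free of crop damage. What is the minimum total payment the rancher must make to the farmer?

Efficient level: marginal profit ≥ marginal crop damage through level 2, so k* = 2.
With the farmer holding the right, the rancher must at least compensate total damage at k*: 99 + 171 = 270.

$270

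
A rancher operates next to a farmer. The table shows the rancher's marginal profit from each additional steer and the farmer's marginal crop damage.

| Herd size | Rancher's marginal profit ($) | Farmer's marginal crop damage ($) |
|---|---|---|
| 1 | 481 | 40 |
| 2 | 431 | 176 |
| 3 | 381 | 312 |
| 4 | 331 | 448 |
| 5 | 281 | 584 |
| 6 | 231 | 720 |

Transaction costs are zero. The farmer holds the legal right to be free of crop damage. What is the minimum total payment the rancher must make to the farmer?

Efficient level: marginal profit ≥ marginal crop damage through level 3, so k* = 3.
With the farmer holding the right, the rancher must at least compensate total damage at k*: 40 + 176 + 312 = 528.

$528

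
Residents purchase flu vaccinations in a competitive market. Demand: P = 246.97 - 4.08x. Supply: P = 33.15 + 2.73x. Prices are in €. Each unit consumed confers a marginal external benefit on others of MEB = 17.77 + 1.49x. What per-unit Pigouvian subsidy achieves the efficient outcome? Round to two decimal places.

Social marginal benefit = demand + MEB = 264.74 - 2.59x.
Set SMB = MC: 264.74 - 2.59x = 33.15 + 2.73x → x* = 43.5320.
The Pigouvian subsidy equals MEB at x*: 17.77 + 1.49×43.5320 = 82.6327.

subsidy = €82.63 per unit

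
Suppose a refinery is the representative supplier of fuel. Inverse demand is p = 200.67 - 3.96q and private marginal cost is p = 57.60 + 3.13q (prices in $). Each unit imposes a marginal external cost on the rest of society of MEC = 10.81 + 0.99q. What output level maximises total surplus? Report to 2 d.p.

Social marginal cost = private MC + MEC = 68.41 + 4.12q.
Set SMC = demand: 68.41 + 4.12q = 200.67 - 3.96q → q* = 16.3688.

q* = 16.37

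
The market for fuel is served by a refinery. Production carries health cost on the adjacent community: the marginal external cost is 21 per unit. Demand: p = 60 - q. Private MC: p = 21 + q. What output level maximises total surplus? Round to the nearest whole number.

Social marginal cost = private MC + MEC = 42 + q.
Set SMC = demand: 42 + q = 60 - q → q* = 9.0000.

q* = 9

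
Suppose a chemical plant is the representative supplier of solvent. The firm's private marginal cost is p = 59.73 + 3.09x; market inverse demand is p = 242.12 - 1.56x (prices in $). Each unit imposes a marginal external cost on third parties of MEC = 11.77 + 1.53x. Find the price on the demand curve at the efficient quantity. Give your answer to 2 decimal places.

P = $199.05

Social marginal cost = private MC + MEC = 71.50 + 4.62x.
Set SMC = demand: 71.50 + 4.62x = 242.12 - 1.56x → x* = 27.6084.
Consumer price on the demand curve at x*: 242.12 − 1.56×27.6084 = 199.0509.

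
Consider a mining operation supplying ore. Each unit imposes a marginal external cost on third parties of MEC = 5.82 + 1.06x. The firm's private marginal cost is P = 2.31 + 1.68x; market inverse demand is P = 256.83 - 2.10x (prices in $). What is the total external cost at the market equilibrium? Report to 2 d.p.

Market equilibrium (private): 2.31 + 1.68x = 256.83 - 2.10x → x_m = 67.3333.
Total external cost = ∫₀^{x_m} (5.82 + 1.06x) dx = 5.82×67.3333 + ½×1.06×67.3333² = 2794.7796.

$2794.78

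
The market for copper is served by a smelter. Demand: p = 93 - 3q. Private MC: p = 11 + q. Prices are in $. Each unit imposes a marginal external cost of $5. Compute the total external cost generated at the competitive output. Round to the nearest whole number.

$103

Market equilibrium (private): 11 + q = 93 - 3q → q_m = 20.5000.
Total external cost = MEC × q_m = 5 × 20.5000 = 102.5000.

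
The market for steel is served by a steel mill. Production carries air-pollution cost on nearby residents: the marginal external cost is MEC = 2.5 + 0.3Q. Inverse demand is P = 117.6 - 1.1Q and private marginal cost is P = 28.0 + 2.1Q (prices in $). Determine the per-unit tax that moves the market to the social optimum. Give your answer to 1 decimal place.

tax = $10.0 per unit

Social marginal cost = private MC + MEC = 30.5 + 2.4Q.
Set SMC = demand: 30.5 + 2.4Q = 117.6 - 1.1Q → Q* = 24.8857.
The Pigouvian tax equals MEC at Q*: 2.5 + 0.3×24.8857 = 9.9657.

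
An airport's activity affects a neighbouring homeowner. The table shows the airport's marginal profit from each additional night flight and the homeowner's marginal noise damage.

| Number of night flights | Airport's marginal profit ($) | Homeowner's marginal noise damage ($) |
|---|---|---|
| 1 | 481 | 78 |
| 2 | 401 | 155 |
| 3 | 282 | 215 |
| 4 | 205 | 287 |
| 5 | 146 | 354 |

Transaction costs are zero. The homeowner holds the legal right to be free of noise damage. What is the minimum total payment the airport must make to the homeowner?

$448

Efficient level: marginal profit ≥ marginal noise damage through level 3, so k* = 3.
With the homeowner holding the right, the airport must at least compensate total damage at k*: 78 + 155 + 215 = 448.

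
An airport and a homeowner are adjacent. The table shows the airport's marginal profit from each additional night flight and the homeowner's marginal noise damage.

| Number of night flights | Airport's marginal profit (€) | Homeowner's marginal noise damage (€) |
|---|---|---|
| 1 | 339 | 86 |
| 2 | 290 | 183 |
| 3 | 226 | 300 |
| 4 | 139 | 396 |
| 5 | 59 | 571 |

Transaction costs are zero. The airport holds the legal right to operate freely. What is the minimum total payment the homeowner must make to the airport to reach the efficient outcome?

Left alone the airport would choose level 5 (marginal profit stays positive).
Efficient level: k* = 2 (marginal profit ≥ marginal noise damage through 2).
The homeowner must at least cover the airport's forgone profit from cutting 5→2: 226 + 139 + 59 = 424.

€424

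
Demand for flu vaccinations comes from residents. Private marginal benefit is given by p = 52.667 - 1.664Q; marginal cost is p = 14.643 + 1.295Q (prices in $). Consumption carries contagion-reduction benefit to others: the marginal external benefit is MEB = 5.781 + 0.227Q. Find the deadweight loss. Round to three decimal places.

DWL = $13.846

Market equilibrium (private): 14.643 + 1.295Q = 52.667 - 1.664Q → Q_m = 12.8503.
Social marginal benefit = demand + MEB = 58.448 - 1.437Q.
Set SMB = MC: 58.448 - 1.437Q = 14.643 + 1.295Q → Q* = 16.0340.
Between Q* and Q_m the wedge SMB − MC runs linearly from 0 to MEB(Q_m), so the loss is a triangle.
DWL = ½ × 3.1837 × 8.6980 = 13.8459.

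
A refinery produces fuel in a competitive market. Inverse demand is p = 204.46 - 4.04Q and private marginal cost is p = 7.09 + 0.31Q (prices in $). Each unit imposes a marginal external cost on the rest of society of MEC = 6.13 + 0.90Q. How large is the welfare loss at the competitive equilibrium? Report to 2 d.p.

Market equilibrium (private): 7.09 + 0.31Q = 204.46 - 4.04Q → Q_m = 45.3724.
Social marginal cost = private MC + MEC = 13.22 + 1.21Q.
Set SMC = demand: 13.22 + 1.21Q = 204.46 - 4.04Q → Q* = 36.4267.
The welfare-loss triangle has base |Q_m − Q*| and height MEC(Q_m) (the vertical gap between SMC and demand is zero at Q* and MEC at Q_m).
DWL = ½ × 8.9457 × 46.9652 = 210.0683.

DWL = $210.07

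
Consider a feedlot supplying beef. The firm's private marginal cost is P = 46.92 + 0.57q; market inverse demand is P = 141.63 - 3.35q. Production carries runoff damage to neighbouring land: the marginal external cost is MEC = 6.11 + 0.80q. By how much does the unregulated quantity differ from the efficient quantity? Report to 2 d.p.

5.39 units

Market equilibrium (private): 46.92 + 0.57q = 141.63 - 3.35q → q_m = 24.1607.
Social marginal cost = private MC + MEC = 53.03 + 1.37q.
Set SMC = demand: 53.03 + 1.37q = 141.63 - 3.35q → q* = 18.7712.
Gap = |24.1607 − 18.7712| = 5.3895.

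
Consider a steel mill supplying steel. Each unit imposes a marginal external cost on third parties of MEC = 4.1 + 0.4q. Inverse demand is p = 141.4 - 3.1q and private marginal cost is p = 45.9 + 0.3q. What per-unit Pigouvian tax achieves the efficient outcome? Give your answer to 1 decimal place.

Social marginal cost = private MC + MEC = 50.0 + 0.7q.
Set SMC = demand: 50.0 + 0.7q = 141.4 - 3.1q → q* = 24.0526.
The Pigouvian tax equals MEC at q*: 4.1 + 0.4×24.0526 = 13.7210.

tax = 13.7 per unit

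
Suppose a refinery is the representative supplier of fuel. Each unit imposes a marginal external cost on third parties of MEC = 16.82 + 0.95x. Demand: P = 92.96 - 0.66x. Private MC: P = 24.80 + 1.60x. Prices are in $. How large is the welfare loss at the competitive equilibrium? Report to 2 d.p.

DWL = $322.06

Market equilibrium (private): 24.80 + 1.60x = 92.96 - 0.66x → x_m = 30.1593.
Social marginal cost = private MC + MEC = 41.62 + 2.55x.
Set SMC = demand: 41.62 + 2.55x = 92.96 - 0.66x → x* = 15.9938.
Between x* and x_m the wedge SMC − demand runs linearly from 0 to MEC(x_m), so the loss is a triangle.
DWL = ½ × 14.1655 × 45.4713 = 322.0619.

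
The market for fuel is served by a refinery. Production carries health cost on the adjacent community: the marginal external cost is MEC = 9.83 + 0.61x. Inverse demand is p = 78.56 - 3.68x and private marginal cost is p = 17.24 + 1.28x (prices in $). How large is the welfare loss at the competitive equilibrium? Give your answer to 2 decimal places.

DWL = $27.09

Market equilibrium (private): 17.24 + 1.28x = 78.56 - 3.68x → x_m = 12.3629.
Social marginal cost = private MC + MEC = 27.07 + 1.89x.
Set SMC = demand: 27.07 + 1.89x = 78.56 - 3.68x → x* = 9.2442.
The loss is the area between SMC and demand from x* to x_m; with linear curves that's a triangle of height MEC(x_m).
DWL = ½ × 3.1187 × 17.3714 = 27.0881.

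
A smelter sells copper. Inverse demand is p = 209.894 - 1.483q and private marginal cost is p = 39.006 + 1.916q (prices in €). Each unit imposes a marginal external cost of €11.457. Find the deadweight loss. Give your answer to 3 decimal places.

DWL = €19.309

Market equilibrium (private): 39.006 + 1.916q = 209.894 - 1.483q → q_m = 50.2760.
Social marginal cost = private MC + MEC = 50.463 + 1.916q.
Set SMC = demand: 50.463 + 1.916q = 209.894 - 1.483q → q* = 46.9053.
The welfare-loss triangle has base |q_m − q*| and height MEC(q_m) (the vertical gap between SMC and demand is zero at q* and MEC at q_m).
DWL = ½ × 3.3707 × 11.4570 = 19.3091.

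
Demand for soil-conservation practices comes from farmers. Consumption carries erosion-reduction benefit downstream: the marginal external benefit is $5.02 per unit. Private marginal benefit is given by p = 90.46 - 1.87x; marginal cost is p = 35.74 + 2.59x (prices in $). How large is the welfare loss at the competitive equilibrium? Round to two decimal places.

DWL = $2.83

Market equilibrium (private): 35.74 + 2.59x = 90.46 - 1.87x → x_m = 12.2691.
Social marginal benefit = demand + MEB = 95.48 - 1.87x.
Set SMB = MC: 95.48 - 1.87x = 35.74 + 2.59x → x* = 13.3946.
The loss is the area between SMB and MC from x* to x_m; with linear curves that's a triangle of height MEB(x_m).
DWL = ½ × 1.1255 × 5.0200 = 2.8250.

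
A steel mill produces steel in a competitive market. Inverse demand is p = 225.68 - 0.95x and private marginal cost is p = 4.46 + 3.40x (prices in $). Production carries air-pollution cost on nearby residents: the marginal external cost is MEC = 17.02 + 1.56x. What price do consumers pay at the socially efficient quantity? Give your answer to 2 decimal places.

P = $192.86

Social marginal cost = private MC + MEC = 21.48 + 4.96x.
Set SMC = demand: 21.48 + 4.96x = 225.68 - 0.95x → x* = 34.5516.
Consumer price on the demand curve at x*: 225.68 − 0.95×34.5516 = 192.8560.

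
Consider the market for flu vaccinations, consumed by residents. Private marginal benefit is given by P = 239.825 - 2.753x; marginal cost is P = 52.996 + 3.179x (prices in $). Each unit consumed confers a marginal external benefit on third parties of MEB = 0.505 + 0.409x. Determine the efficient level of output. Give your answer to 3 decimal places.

x* = 33.919

Social marginal benefit = demand + MEB = 240.330 - 2.344x.
Set SMB = MC: 240.330 - 2.344x = 52.996 + 3.179x → x* = 33.9189.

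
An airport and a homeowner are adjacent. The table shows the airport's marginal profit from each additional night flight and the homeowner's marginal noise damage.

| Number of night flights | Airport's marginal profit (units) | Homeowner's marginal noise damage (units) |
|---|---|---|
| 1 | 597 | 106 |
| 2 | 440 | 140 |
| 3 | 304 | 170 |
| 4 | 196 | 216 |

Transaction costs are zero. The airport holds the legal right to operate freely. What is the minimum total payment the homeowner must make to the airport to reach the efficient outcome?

196

Left alone the airport would choose level 4 (marginal profit stays positive).
Efficient level: k* = 3 (marginal profit ≥ marginal noise damage through 3).
The homeowner must at least cover the airport's forgone profit from cutting 4→3: 196 = 196.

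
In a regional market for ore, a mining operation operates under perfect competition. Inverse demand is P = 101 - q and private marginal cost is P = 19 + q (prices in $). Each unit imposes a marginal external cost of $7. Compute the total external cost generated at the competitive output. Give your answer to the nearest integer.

Market equilibrium (private): 19 + q = 101 - q → q_m = 41.0000.
Total external cost = MEC × q_m = 7 × 41.0000 = 287.0000.

$287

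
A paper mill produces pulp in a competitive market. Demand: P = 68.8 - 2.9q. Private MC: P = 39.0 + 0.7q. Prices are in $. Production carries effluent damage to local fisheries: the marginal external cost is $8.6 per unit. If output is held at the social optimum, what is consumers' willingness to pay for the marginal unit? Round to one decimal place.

Social marginal cost = private MC + MEC = 47.6 + 0.7q.
Set SMC = demand: 47.6 + 0.7q = 68.8 - 2.9q → q* = 5.8889.
Consumer price on the demand curve at q*: 68.8 − 2.9×5.8889 = 51.7222.

P = $51.7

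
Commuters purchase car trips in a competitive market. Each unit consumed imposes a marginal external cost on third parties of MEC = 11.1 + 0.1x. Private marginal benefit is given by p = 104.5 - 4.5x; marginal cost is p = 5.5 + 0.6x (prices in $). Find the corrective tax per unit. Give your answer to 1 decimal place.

tax = $12.8 per unit

Social marginal benefit = demand − MEC = 93.4 - 4.6x.
Set SMB = MC: 93.4 - 4.6x = 5.5 + 0.6x → x* = 16.9038.
The Pigouvian tax equals MEC at x*: 11.1 + 0.1×16.9038 = 12.7904.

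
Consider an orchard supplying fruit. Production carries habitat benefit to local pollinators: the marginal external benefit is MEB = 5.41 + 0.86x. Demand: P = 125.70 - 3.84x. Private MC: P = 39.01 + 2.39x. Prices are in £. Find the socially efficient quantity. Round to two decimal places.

x* = 17.15

Social marginal cost = private MC − MEB = 33.60 + 1.53x.
Set SMC = demand: 33.60 + 1.53x = 125.70 - 3.84x → x* = 17.1508.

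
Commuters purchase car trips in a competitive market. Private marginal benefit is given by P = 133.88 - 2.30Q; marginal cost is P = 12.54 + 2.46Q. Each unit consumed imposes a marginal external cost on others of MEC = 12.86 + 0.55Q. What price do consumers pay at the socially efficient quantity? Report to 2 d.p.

P = 86.89

Social marginal benefit = demand − MEC = 121.02 - 2.85Q.
Set SMB = MC: 121.02 - 2.85Q = 12.54 + 2.46Q → Q* = 20.4294.
Consumer price on the demand curve at Q*: 133.88 − 2.30×20.4294 = 86.8924.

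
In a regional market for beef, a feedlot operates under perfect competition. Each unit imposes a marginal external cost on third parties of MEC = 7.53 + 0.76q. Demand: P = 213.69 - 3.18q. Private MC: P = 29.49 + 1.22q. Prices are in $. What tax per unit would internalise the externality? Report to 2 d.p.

tax = $33.55 per unit

Social marginal cost = private MC + MEC = 37.02 + 1.98q.
Set SMC = demand: 37.02 + 1.98q = 213.69 - 3.18q → q* = 34.2384.
The Pigouvian tax equals MEC at q*: 7.53 + 0.76×34.2384 = 33.5512.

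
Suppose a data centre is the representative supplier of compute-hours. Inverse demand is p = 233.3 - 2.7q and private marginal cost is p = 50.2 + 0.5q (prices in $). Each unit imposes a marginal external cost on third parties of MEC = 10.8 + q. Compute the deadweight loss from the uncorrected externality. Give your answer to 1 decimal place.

DWL = $550.8

Market equilibrium (private): 50.2 + 0.5q = 233.3 - 2.7q → q_m = 57.2188.
Social marginal cost = private MC + MEC = 61.0 + 1.5q.
Set SMC = demand: 61.0 + 1.5q = 233.3 - 2.7q → q* = 41.0238.
The loss is the area between SMC and demand from q* to q_m; with linear curves that's a triangle of height MEC(q_m).
DWL = ½ × 16.1950 × 68.0188 = 550.7822.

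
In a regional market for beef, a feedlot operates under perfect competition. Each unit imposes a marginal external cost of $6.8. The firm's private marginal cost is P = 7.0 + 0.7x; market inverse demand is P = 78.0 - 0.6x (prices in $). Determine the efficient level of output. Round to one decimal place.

x* = 49.4

Social marginal cost = private MC + MEC = 13.8 + 0.7x.
Set SMC = demand: 13.8 + 0.7x = 78.0 - 0.6x → x* = 49.3846.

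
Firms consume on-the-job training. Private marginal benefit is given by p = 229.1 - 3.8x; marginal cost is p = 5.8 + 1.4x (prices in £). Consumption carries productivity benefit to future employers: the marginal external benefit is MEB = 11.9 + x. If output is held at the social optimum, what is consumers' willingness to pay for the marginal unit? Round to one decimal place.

Social marginal benefit = demand + MEB = 241.0 - 2.8x.
Set SMB = MC: 241.0 - 2.8x = 5.8 + 1.4x → x* = 56.0000.
Consumer price on the demand curve at x*: 229.1 − 3.8×56.0000 = 16.3000.

P = £16.3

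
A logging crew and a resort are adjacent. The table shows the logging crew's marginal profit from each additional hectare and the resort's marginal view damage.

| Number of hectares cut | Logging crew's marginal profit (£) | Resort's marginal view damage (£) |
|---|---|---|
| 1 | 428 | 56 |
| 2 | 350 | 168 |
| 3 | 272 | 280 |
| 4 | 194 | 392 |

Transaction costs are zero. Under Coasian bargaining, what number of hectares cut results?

2

Bargaining reaches the level where marginal profit last exceeds marginal view damage.
That holds through level 2 (350 ≥ 168) but not at 3 (272 < 280).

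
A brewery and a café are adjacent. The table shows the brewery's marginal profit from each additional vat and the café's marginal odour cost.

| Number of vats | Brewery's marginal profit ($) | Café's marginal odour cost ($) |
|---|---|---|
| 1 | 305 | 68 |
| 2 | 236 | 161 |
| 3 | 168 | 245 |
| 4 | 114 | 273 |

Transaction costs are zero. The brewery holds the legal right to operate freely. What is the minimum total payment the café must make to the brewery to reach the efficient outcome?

$282

Left alone the brewery would choose level 4 (marginal profit stays positive).
Efficient level: k* = 2 (marginal profit ≥ marginal odour cost through 2).
The café must at least cover the brewery's forgone profit from cutting 4→2: 168 + 114 = 282.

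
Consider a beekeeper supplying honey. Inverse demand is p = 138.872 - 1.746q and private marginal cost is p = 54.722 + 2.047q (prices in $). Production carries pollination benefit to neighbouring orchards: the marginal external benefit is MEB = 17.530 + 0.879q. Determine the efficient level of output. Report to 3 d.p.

q* = 34.894

Social marginal cost = private MC − MEB = 37.192 + 1.168q.
Set SMC = demand: 37.192 + 1.168q = 138.872 - 1.746q → q* = 34.8936.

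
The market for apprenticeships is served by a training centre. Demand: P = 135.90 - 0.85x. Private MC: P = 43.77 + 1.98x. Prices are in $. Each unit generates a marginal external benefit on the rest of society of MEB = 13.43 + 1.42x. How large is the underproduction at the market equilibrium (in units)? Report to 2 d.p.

42.31 units

Market equilibrium (private): 43.77 + 1.98x = 135.90 - 0.85x → x_m = 32.5548.
Social marginal cost = private MC − MEB = 30.34 + 0.56x.
Set SMC = demand: 30.34 + 0.56x = 135.90 - 0.85x → x* = 74.8652.
Gap = |32.5548 − 74.8652| = 42.3104.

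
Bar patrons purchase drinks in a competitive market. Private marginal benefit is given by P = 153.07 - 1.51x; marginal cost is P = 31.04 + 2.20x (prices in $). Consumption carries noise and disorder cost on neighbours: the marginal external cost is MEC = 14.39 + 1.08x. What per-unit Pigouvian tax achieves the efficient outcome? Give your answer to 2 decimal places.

tax = $38.66 per unit

Social marginal benefit = demand − MEC = 138.68 - 2.59x.
Set SMB = MC: 138.68 - 2.59x = 31.04 + 2.20x → x* = 22.4718.
The Pigouvian tax equals MEC at x*: 14.39 + 1.08×22.4718 = 38.6595.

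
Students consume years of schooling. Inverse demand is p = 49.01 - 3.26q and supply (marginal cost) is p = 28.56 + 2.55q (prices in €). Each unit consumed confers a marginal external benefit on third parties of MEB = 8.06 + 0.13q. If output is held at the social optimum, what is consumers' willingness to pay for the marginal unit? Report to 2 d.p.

P = €32.65

Social marginal benefit = demand + MEB = 57.07 - 3.13q.
Set SMB = MC: 57.07 - 3.13q = 28.56 + 2.55q → q* = 5.0194.
Consumer price on the demand curve at q*: 49.01 − 3.26×5.0194 = 32.6468.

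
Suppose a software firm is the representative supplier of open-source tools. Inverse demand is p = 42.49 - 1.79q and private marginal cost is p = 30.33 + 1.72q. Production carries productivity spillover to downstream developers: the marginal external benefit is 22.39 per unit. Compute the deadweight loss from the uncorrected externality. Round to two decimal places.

Market equilibrium (private): 30.33 + 1.72q = 42.49 - 1.79q → q_m = 3.4644.
Social marginal cost = private MC − MEB = 7.94 + 1.72q.
Set SMC = demand: 7.94 + 1.72q = 42.49 - 1.79q → q* = 9.8433.
The welfare-loss triangle has base |q_m − q*| and height MEB(q_m) (the vertical gap between SMC and demand is zero at q* and MEB at q_m).
DWL = ½ × 6.3789 × 22.3900 = 71.4118.

DWL = 71.41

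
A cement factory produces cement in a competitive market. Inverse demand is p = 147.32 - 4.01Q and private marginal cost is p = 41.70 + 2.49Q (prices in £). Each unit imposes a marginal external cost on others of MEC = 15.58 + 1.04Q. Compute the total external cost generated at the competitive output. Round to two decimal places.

Market equilibrium (private): 41.70 + 2.49Q = 147.32 - 4.01Q → Q_m = 16.2492.
Total external cost = ∫₀^{Q_m} (15.58 + 1.04Q) dQ = 15.58×16.2492 + ½×1.04×16.2492² = 390.4615.

£390.46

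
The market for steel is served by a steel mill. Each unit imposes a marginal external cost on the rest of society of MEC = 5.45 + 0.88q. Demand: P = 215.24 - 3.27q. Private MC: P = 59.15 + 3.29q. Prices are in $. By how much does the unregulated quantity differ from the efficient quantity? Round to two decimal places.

3.55 units

Market equilibrium (private): 59.15 + 3.29q = 215.24 - 3.27q → q_m = 23.7942.
Social marginal cost = private MC + MEC = 64.60 + 4.17q.
Set SMC = demand: 64.60 + 4.17q = 215.24 - 3.27q → q* = 20.2473.
Gap = |23.7942 − 20.2473| = 3.5469.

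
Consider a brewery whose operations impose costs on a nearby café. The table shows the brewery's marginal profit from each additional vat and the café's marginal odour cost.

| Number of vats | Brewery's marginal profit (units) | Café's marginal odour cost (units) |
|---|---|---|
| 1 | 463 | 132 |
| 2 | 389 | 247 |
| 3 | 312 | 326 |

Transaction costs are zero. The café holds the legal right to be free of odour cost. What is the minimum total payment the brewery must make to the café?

Efficient level: marginal profit ≥ marginal odour cost through level 2, so k* = 2.
With the café holding the right, the brewery must at least compensate total damage at k*: 132 + 247 = 379.

379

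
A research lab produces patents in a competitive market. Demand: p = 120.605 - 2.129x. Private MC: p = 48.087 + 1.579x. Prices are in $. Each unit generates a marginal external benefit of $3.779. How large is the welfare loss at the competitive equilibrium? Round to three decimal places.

DWL = $1.926

Market equilibrium (private): 48.087 + 1.579x = 120.605 - 2.129x → x_m = 19.5572.
Social marginal cost = private MC − MEB = 44.308 + 1.579x.
Set SMC = demand: 44.308 + 1.579x = 120.605 - 2.129x → x* = 20.5763.
The loss is the area between SMC and demand from x* to x_m; with linear curves that's a triangle of height MEB(x_m).
DWL = ½ × 1.0191 × 3.7790 = 1.9256.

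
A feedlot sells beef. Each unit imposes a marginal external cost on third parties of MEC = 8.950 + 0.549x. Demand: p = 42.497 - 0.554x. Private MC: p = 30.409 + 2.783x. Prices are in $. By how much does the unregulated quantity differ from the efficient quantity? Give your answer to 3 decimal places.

2.815 units

Market equilibrium (private): 30.409 + 2.783x = 42.497 - 0.554x → x_m = 3.6224.
Social marginal cost = private MC + MEC = 39.359 + 3.332x.
Set SMC = demand: 39.359 + 3.332x = 42.497 - 0.554x → x* = 0.8075.
Gap = |3.6224 − 0.8075| = 2.8149.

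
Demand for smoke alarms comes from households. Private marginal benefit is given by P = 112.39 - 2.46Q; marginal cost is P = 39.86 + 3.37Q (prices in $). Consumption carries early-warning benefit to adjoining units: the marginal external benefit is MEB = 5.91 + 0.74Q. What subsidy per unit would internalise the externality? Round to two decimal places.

Social marginal benefit = demand + MEB = 118.30 - 1.72Q.
Set SMB = MC: 118.30 - 1.72Q = 39.86 + 3.37Q → Q* = 15.4106.
The Pigouvian subsidy equals MEB at Q*: 5.91 + 0.74×15.4106 = 17.3138.

subsidy = $17.31 per unit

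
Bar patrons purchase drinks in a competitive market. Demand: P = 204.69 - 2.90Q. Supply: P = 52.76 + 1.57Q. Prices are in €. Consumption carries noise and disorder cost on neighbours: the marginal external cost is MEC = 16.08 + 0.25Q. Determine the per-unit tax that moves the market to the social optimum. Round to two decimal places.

Social marginal benefit = demand − MEC = 188.61 - 3.15Q.
Set SMB = MC: 188.61 - 3.15Q = 52.76 + 1.57Q → Q* = 28.7818.
The Pigouvian tax equals MEC at Q*: 16.08 + 0.25×28.7818 = 23.2755.

tax = €23.28 per unit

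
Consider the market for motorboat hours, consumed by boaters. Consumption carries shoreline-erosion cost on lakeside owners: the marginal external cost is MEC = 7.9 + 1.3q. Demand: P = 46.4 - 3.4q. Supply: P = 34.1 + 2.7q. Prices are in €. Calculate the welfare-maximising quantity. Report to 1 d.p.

q* = 0.6

Social marginal benefit = demand − MEC = 38.5 - 4.7q.
Set SMB = MC: 38.5 - 4.7q = 34.1 + 2.7q → q* = 0.5946.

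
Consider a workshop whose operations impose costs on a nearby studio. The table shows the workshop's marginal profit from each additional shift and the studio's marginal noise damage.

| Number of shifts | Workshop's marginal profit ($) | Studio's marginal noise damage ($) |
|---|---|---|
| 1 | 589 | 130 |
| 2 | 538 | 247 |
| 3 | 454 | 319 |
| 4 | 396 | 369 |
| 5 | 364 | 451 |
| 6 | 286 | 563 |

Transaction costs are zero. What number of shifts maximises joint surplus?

Bargaining reaches the level where marginal profit last exceeds marginal noise damage.
That holds through level 4 (396 ≥ 369) but not at 5 (364 < 451).

4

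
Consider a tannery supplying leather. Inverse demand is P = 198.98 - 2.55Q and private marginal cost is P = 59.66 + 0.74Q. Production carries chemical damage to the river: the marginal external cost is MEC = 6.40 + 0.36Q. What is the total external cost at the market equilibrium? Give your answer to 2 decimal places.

593.80

Market equilibrium (private): 59.66 + 0.74Q = 198.98 - 2.55Q → Q_m = 42.3465.
Total external cost = ∫₀^{Q_m} (6.40 + 0.36Q) dQ = 6.40×42.3465 + ½×0.36×42.3465² = 593.7983.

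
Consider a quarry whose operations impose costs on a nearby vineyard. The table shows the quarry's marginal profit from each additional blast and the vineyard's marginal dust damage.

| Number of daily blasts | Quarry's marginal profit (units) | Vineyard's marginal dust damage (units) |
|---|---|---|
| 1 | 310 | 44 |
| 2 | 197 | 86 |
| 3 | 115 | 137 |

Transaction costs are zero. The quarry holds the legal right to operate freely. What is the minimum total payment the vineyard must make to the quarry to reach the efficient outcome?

Left alone the quarry would choose level 3 (marginal profit stays positive).
Efficient level: k* = 2 (marginal profit ≥ marginal dust damage through 2).
The vineyard must at least cover the quarry's forgone profit from cutting 3→2: 115 = 115.

115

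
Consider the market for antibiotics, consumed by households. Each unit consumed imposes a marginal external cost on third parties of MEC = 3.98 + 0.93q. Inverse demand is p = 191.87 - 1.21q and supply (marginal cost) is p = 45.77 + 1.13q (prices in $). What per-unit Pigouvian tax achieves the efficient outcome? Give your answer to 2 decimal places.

Social marginal benefit = demand − MEC = 187.89 - 2.14q.
Set SMB = MC: 187.89 - 2.14q = 45.77 + 1.13q → q* = 43.4618.
The Pigouvian tax equals MEC at q*: 3.98 + 0.93×43.4618 = 44.3995.

tax = $44.40 per unit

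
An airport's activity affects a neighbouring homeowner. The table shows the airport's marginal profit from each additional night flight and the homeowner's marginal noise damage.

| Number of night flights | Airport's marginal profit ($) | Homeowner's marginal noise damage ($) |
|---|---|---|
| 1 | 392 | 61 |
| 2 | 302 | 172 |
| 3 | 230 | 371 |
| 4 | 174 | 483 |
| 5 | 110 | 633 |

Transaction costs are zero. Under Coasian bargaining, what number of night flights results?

Bargaining reaches the level where marginal profit last exceeds marginal noise damage.
That holds through level 2 (302 ≥ 172) but not at 3 (230 < 371).

2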